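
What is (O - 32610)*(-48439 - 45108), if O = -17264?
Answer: 4665563078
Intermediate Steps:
(O - 32610)*(-48439 - 45108) = (-17264 - 32610)*(-48439 - 45108) = -49874*(-93547) = 4665563078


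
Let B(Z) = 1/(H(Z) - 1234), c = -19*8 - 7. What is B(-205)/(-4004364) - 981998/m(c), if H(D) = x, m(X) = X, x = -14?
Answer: 1635827414737205/264864652416 ≈ 6176.1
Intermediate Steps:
c = -159 (c = -152 - 7 = -159)
H(D) = -14
B(Z) = -1/1248 (B(Z) = 1/(-14 - 1234) = 1/(-1248) = -1/1248)
B(-205)/(-4004364) - 981998/m(c) = -1/1248/(-4004364) - 981998/(-159) = -1/1248*(-1/4004364) - 981998*(-1/159) = 1/4997446272 + 981998/159 = 1635827414737205/264864652416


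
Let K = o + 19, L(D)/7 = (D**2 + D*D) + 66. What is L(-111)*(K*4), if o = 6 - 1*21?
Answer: 2767296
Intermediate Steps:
o = -15 (o = 6 - 21 = -15)
L(D) = 462 + 14*D**2 (L(D) = 7*((D**2 + D*D) + 66) = 7*((D**2 + D**2) + 66) = 7*(2*D**2 + 66) = 7*(66 + 2*D**2) = 462 + 14*D**2)
K = 4 (K = -15 + 19 = 4)
L(-111)*(K*4) = (462 + 14*(-111)**2)*(4*4) = (462 + 14*12321)*16 = (462 + 172494)*16 = 172956*16 = 2767296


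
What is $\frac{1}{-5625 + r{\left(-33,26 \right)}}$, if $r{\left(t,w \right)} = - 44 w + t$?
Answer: $- \frac{1}{6802} \approx -0.00014702$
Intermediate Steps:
$r{\left(t,w \right)} = t - 44 w$
$\frac{1}{-5625 + r{\left(-33,26 \right)}} = \frac{1}{-5625 - 1177} = \frac{1}{-6802} = - \frac{1}{6802}$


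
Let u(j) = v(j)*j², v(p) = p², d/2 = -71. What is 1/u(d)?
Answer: 1/406586896 ≈ 2.4595e-9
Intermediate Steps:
d = -142 (d = 2*(-71) = -142)
u(j) = j⁴ (u(j) = j²*j² = j⁴)
1/u(d) = 1/((-142)⁴) = 1/406586896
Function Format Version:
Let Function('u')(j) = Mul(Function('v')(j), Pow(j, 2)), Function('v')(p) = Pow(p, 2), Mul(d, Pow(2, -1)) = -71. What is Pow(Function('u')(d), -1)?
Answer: Rational(1, 406586896) ≈ 2.4595e-9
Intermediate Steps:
d = -142 (d = Mul(2, -71) = -142)
Function('u')(j) = Pow(j, 4) (Function('u')(j) = Mul(Pow(j, 2), Pow(j, 2)) = Pow(j, 4))
Pow(Function('u')(d), -1) = Pow(Pow(-142, 4), -1) = Pow(406586896, -1) = Rational(1, 406586896)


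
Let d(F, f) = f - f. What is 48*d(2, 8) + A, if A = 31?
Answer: 31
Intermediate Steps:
d(F, f) = 0
48*d(2, 8) + A = 48*0 + 31 = 0 + 31 = 31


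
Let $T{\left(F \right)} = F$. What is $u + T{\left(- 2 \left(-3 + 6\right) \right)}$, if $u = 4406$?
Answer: $4400$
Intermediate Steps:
$u + T{\left(- 2 \left(-3 + 6\right) \right)} = 4406 - 2 \left(-3 + 6\right) = 4406 - 6 = 4400$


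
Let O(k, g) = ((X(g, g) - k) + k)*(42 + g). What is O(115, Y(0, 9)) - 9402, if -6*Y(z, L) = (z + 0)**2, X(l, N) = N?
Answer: -9402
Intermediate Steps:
Y(z, L) = -z**2/6 (Y(z, L) = -(z + 0)**2/6 = -z**2/6)
O(k, g) = g*(42 + g) (O(k, g) = ((g - k) + k)*(42 + g) = g*(42 + g))
O(115, Y(0, 9)) - 9402 = (-1/6*0**2)*(42 - 1/6*0**2) - 9402 = (-1/6*0)*(42 - 1/6*0) - 9402 = 0*(42 + 0) - 9402 = 0*42 - 9402 = 0 - 9402 = -9402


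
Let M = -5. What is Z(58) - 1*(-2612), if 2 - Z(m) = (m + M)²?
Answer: -195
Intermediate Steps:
Z(m) = 2 - (-5 + m)² (Z(m) = 2 - (m - 5)² = 2 - (-5 + m)²)
Z(58) - 1*(-2612) = (2 - (-5 + 58)²) - 1*(-2612) = (2 - 1*53²) + 2612 = (2 - 1*2809) + 2612 = (2 - 2809) + 2612 = -2807 + 2612 = -195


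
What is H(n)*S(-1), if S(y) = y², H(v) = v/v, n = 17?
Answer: 1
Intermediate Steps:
H(v) = 1
H(n)*S(-1) = 1*(-1)² = 1*1 = 1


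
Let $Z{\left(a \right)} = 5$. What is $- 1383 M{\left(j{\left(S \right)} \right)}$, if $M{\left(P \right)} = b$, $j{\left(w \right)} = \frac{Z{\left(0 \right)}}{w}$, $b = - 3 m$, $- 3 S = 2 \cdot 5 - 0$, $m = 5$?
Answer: $20745$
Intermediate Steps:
$S = - \frac{10}{3}$ ($S = - \frac{2 \cdot 5 - 0}{3} = - \frac{10 + 0}{3} = \left(- \frac{1}{3}\right) 10 = - \frac{10}{3} \approx -3.3333$)
$b = -15$ ($b = \left(-3\right) 5 = -15$)
$j{\left(w \right)} = \frac{5}{w}$
$M{\left(P \right)} = -15$
$- 1383 M{\left(j{\left(S \right)} \right)} = \left(-1383\right) \left(-15\right) = 20745$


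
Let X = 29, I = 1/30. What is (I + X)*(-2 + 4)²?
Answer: 1742/15 ≈ 116.13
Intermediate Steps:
I = 1/30 ≈ 0.033333
(I + X)*(-2 + 4)² = (1/30 + 29)*(-2 + 4)² = (871/30)*2² = (871/30)*4 = 1742/15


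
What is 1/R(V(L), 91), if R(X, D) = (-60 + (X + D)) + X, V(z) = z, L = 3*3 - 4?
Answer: 1/41 ≈ 0.024390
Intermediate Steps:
L = 5 (L = 9 - 4 = 5)
R(X, D) = -60 + D + 2*X (R(X, D) = (-60 + (D + X)) + X = (-60 + D + X) + X = -60 + D + 2*X)
1/R(V(L), 91) = 1/(-60 + 91 + 2*5) = 1/(-60 + 91 + 10) = 1/41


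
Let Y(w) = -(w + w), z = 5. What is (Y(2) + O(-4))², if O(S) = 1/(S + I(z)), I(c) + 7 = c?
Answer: 625/36 ≈ 17.361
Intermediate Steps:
I(c) = -7 + c
O(S) = 1/(-2 + S) (O(S) = 1/(S + (-7 + 5)) = 1/(S - 2) = 1/(-2 + S))
Y(w) = -2*w
(Y(2) + O(-4))² = (-2*2 + 1/(-2 - 4))² = (-4 + 1/(-6))² = (-4 - ⅙)² = (-25/6)² = 625/36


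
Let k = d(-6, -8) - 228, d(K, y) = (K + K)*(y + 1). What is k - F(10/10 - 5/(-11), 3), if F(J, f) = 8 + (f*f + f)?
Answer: -164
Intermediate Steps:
d(K, y) = 2*K*(1 + y) (d(K, y) = (2*K)*(1 + y) = 2*K*(1 + y))
k = -144 (k = 2*(-6)*(1 - 8) - 228 = 2*(-6)*(-7) - 228 = 84 - 228 = -144)
F(J, f) = 8 + f + f² (F(J, f) = 8 + (f² + f) = 8 + (f + f²) = 8 + f + f²)
k - F(10/10 - 5/(-11), 3) = -144 - (8 + 3 + 3²) = -144 - (8 + 3 + 9) = -144 - 1*20 = -144 - 20 = -164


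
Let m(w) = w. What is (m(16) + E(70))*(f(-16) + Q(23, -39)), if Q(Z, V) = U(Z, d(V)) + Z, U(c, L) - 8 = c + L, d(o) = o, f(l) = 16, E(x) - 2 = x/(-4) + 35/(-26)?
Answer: -341/13 ≈ -26.231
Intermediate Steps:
E(x) = 17/26 - x/4 (E(x) = 2 + (x/(-4) + 35/(-26)) = 2 + (x*(-¼) + 35*(-1/26)) = 2 + (-x/4 - 35/26) = 2 + (-35/26 - x/4) = 17/26 - x/4)
U(c, L) = 8 + L + c (U(c, L) = 8 + (c + L) = 8 + (L + c) = 8 + L + c)
Q(Z, V) = 8 + V + 2*Z (Q(Z, V) = (8 + V + Z) + Z = 8 + V + 2*Z)
(m(16) + E(70))*(f(-16) + Q(23, -39)) = (16 + (17/26 - ¼*70))*(16 + (8 - 39 + 2*23)) = (16 + (17/26 - 35/2))*(16 + (8 - 39 + 46)) = (16 - 219/13)*(16 + 15) = -11/13*31 = -341/13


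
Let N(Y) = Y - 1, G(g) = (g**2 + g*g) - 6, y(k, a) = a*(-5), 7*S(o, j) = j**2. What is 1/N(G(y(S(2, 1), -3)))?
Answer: 1/443 ≈ 0.0022573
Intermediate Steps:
S(o, j) = j**2/7
y(k, a) = -5*a
G(g) = -6 + 2*g**2 (G(g) = (g**2 + g**2) - 6 = 2*g**2 - 6 = -6 + 2*g**2)
N(Y) = -1 + Y
1/N(G(y(S(2, 1), -3))) = 1/(-1 + (-6 + 2*(-5*(-3))**2)) = 1/(-1 + (-6 + 2*15**2)) = 1/(-1 + (-6 + 2*225)) = 1/(-1 + (-6 + 450)) = 1/(-1 + 444) = 1/443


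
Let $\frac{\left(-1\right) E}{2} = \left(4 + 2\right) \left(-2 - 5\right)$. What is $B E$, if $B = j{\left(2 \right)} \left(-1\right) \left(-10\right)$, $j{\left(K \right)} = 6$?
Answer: $5040$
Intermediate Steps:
$E = 84$ ($E = - 2 \left(4 + 2\right) \left(-2 - 5\right) = - 2 \cdot 6 \left(-7\right) = \left(-2\right) \left(-42\right) = 84$)
$B = 60$ ($B = 6 \left(-1\right) \left(-10\right) = \left(-6\right) \left(-10\right) = 60$)
$B E = 60 \cdot 84 = 5040$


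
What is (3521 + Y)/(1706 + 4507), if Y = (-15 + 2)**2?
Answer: 1230/2071 ≈ 0.59392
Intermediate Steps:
Y = 169 (Y = (-13)**2 = 169)
(3521 + Y)/(1706 + 4507) = (3521 + 169)/(1706 + 4507) = 3690/6213 = 3690*(1/6213) = 1230/2071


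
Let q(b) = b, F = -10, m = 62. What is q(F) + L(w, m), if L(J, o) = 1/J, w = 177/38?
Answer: -1732/177 ≈ -9.7853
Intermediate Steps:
w = 177/38 (w = 177*(1/38) = 177/38 ≈ 4.6579)
q(F) + L(w, m) = -10 + 1/(177/38) = -10 + 38/177 = -1732/177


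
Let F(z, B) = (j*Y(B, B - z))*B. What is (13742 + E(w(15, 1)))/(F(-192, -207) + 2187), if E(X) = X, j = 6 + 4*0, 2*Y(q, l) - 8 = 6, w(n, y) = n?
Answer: -13757/6507 ≈ -2.1142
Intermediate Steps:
Y(q, l) = 7 (Y(q, l) = 4 + (1/2)*6 = 4 + 3 = 7)
j = 6 (j = 6 + 0 = 6)
F(z, B) = 42*B (F(z, B) = (6*7)*B = 42*B)
(13742 + E(w(15, 1)))/(F(-192, -207) + 2187) = (13742 + 15)/(42*(-207) + 2187) = 13757/(-8694 + 2187) = 13757/(-6507) = 13757*(-1/6507) = -13757/6507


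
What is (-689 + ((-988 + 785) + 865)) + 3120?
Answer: 3093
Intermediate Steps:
(-689 + ((-988 + 785) + 865)) + 3120 = (-689 + (-203 + 865)) + 3120 = (-689 + 662) + 3120 = -27 + 3120 = 3093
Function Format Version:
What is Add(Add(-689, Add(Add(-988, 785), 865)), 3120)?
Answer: 3093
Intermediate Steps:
Add(Add(-689, Add(Add(-988, 785), 865)), 3120) = Add(Add(-689, Add(-203, 865)), 3120) = Add(Add(-689, 662), 3120) = Add(-27, 3120) = 3093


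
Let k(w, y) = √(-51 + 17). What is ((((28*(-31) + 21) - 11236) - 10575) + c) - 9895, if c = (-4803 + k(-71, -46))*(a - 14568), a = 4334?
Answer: 49121349 - 10234*I*√34 ≈ 4.9121e+7 - 59674.0*I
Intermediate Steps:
k(w, y) = I*√34 (k(w, y) = √(-34) = I*√34)
c = 49153902 - 10234*I*√34 (c = (-4803 + I*√34)*(4334 - 14568) = (-4803 + I*√34)*(-10234) = 49153902 - 10234*I*√34 ≈ 4.9154e+7 - 59674.0*I)
((((28*(-31) + 21) - 11236) - 10575) + c) - 9895 = ((((28*(-31) + 21) - 11236) - 10575) + (49153902 - 10234*I*√34)) - 9895 = ((((-868 + 21) - 11236) - 10575) + (49153902 - 10234*I*√34)) - 9895 = (((-847 - 11236) - 10575) + (49153902 - 10234*I*√34)) - 9895 = ((-12083 - 10575) + (49153902 - 10234*I*√34)) - 9895 = (-22658 + (49153902 - 10234*I*√34)) - 9895 = (49131244 - 10234*I*√34) - 9895 = 49121349 - 10234*I*√34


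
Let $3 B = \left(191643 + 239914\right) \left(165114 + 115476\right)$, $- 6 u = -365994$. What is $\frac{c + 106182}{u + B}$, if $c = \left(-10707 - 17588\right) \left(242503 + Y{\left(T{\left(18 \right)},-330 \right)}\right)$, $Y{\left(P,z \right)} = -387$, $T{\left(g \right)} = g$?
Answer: $- \frac{6850566038}{40363587209} \approx -0.16972$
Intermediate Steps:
$u = 60999$ ($u = \left(- \frac{1}{6}\right) \left(-365994\right) = 60999$)
$B = 40363526210$ ($B = \frac{\left(191643 + 239914\right) \left(165114 + 115476\right)}{3} = \frac{431557 \cdot 280590}{3} = \frac{1}{3} \cdot 121090578630 = 40363526210$)
$c = -6850672220$ ($c = \left(-10707 - 17588\right) \left(242503 - 387\right) = \left(-28295\right) 242116 = -6850672220$)
$\frac{c + 106182}{u + B} = \frac{-6850672220 + 106182}{60999 + 40363526210} = - \frac{6850566038}{40363587209}$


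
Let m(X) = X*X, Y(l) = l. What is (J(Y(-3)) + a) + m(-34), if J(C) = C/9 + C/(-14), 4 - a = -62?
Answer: 51319/42 ≈ 1221.9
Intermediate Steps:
a = 66 (a = 4 - 1*(-62) = 4 + 62 = 66)
J(C) = 5*C/126 (J(C) = C*(⅑) + C*(-1/14) = C/9 - C/14 = 5*C/126)
m(X) = X²
(J(Y(-3)) + a) + m(-34) = ((5/126)*(-3) + 66) + (-34)² = (-5/42 + 66) + 1156 = 2767/42 + 1156 = 51319/42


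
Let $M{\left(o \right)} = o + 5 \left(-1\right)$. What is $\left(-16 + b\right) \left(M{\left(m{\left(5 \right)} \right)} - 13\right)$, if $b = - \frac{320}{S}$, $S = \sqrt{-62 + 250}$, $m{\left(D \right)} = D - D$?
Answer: $288 + \frac{2880 \sqrt{47}}{47} \approx 708.09$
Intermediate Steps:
$m{\left(D \right)} = 0$
$M{\left(o \right)} = -5 + o$ ($M{\left(o \right)} = o - 5 = -5 + o$)
$S = 2 \sqrt{47}$ ($S = \sqrt{188} = 2 \sqrt{47} \approx 13.711$)
$b = - \frac{160 \sqrt{47}}{47}$ ($b = - \frac{320}{2 \sqrt{47}} = - 320 \frac{\sqrt{47}}{94} = - \frac{160 \sqrt{47}}{47} \approx -23.338$)
$\left(-16 + b\right) \left(M{\left(m{\left(5 \right)} \right)} - 13\right) = \left(-16 - \frac{160 \sqrt{47}}{47}\right) \left(\left(-5 + 0\right) - 13\right) = \left(-16 - \frac{160 \sqrt{47}}{47}\right) \left(-5 - 13\right) = \left(-16 - \frac{160 \sqrt{47}}{47}\right) \left(-18\right) = 288 + \frac{2880 \sqrt{47}}{47}$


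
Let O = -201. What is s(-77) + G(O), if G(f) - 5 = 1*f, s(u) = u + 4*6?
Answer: -249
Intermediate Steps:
s(u) = 24 + u (s(u) = u + 24 = 24 + u)
G(f) = 5 + f (G(f) = 5 + 1*f = 5 + f)
s(-77) + G(O) = (24 - 77) + (5 - 201) = -53 - 196 = -249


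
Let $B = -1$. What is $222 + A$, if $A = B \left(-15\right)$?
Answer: $237$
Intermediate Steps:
$A = 15$ ($A = \left(-1\right) \left(-15\right) = 15$)
$222 + A = 222 + 15 = 237$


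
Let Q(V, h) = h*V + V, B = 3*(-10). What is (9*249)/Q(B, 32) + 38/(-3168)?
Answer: -18023/7920 ≈ -2.2756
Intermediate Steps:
B = -30
Q(V, h) = V + V*h (Q(V, h) = V*h + V = V + V*h)
(9*249)/Q(B, 32) + 38/(-3168) = (9*249)/((-30*(1 + 32))) + 38/(-3168) = 2241/((-30*33)) + 38*(-1/3168) = 2241/(-990) - 19/1584 = 2241*(-1/990) - 19/1584 = -249/110 - 19/1584 = -18023/7920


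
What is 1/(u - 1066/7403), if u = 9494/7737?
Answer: 57277011/62036440 ≈ 0.92328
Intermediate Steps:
u = 9494/7737 (u = 9494*(1/7737) = 9494/7737 ≈ 1.2271)
1/(u - 1066/7403) = 1/(9494/7737 - 1066/7403) = 1/(62036440/57277011) = 57277011/62036440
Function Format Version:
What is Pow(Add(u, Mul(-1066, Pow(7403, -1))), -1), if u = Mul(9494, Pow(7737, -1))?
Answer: Rational(57277011, 62036440) ≈ 0.92328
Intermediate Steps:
u = Rational(9494, 7737) (u = Mul(9494, Rational(1, 7737)) = Rational(9494, 7737) ≈ 1.2271)
Pow(Add(u, Mul(-1066, Pow(7403, -1))), -1) = Pow(Add(Rational(9494, 7737), Mul(-1066, Pow(7403, -1))), -1) = Pow(Add(Rational(9494, 7737), Mul(-1066, Rational(1, 7403))), -1) = Pow(Add(Rational(9494, 7737), Rational(-1066, 7403)), -1) = Pow(Rational(62036440, 57277011), -1) = Rational(57277011, 62036440)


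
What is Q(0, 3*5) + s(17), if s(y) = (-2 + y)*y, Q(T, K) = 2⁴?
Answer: 271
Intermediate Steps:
Q(T, K) = 16
s(y) = y*(-2 + y)
Q(0, 3*5) + s(17) = 16 + 17*(-2 + 17) = 16 + 17*15 = 16 + 255 = 271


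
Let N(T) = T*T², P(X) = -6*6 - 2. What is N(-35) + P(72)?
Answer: -42913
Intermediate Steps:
P(X) = -38 (P(X) = -36 - 2 = -38)
N(T) = T³
N(-35) + P(72) = (-35)³ - 38 = -42875 - 38 = -42913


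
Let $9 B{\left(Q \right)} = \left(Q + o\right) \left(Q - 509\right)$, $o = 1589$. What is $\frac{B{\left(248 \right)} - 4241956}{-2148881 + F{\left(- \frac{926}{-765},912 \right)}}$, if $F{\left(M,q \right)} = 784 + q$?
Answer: $\frac{4295229}{2147185} \approx 2.0004$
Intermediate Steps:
$B{\left(Q \right)} = \frac{\left(-509 + Q\right) \left(1589 + Q\right)}{9}$ ($B{\left(Q \right)} = \frac{\left(Q + 1589\right) \left(Q - 509\right)}{9} = \frac{\left(1589 + Q\right) \left(-509 + Q\right)}{9} = \frac{\left(-509 + Q\right) \left(1589 + Q\right)}{9}$)
$\frac{B{\left(248 \right)} - 4241956}{-2148881 + F{\left(- \frac{926}{-765},912 \right)}} = \frac{\left(- \frac{808801}{9} + 120 \cdot 248 + \frac{248^{2}}{9}\right) - 4241956}{-2148881 + \left(784 + 912\right)} = \frac{\left(- \frac{808801}{9} + 29760 + \frac{1}{9} \cdot 61504\right) - 4241956}{-2148881 + 1696} = \frac{\left(- \frac{808801}{9} + 29760 + \frac{61504}{9}\right) - 4241956}{-2147185} = \left(-53273 - 4241956\right) \left(- \frac{1}{2147185}\right) = \left(-4295229\right) \left(- \frac{1}{2147185}\right) = \frac{4295229}{2147185}$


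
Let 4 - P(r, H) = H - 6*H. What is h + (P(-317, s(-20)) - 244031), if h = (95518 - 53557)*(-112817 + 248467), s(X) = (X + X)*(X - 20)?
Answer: 5691773623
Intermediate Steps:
s(X) = 2*X*(-20 + X) (s(X) = (2*X)*(-20 + X) = 2*X*(-20 + X))
P(r, H) = 4 + 5*H (P(r, H) = 4 - (H - 6*H) = 4 - (-5)*H = 4 + 5*H)
h = 5692009650 (h = 41961*135650 = 5692009650)
h + (P(-317, s(-20)) - 244031) = 5692009650 + ((4 + 5*(2*(-20)*(-20 - 20))) - 244031) = 5692009650 + ((4 + 5*(2*(-20)*(-40))) - 244031) = 5692009650 + ((4 + 5*1600) - 244031) = 5692009650 + ((4 + 8000) - 244031) = 5692009650 + (8004 - 244031) = 5692009650 - 236027 = 5691773623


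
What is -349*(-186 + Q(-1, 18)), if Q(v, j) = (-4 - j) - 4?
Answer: 73988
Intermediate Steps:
Q(v, j) = -8 - j
-349*(-186 + Q(-1, 18)) = -349*(-186 + (-8 - 1*18)) = -349*(-186 + (-8 - 18)) = -349*(-186 - 26) = -349*(-212) = 73988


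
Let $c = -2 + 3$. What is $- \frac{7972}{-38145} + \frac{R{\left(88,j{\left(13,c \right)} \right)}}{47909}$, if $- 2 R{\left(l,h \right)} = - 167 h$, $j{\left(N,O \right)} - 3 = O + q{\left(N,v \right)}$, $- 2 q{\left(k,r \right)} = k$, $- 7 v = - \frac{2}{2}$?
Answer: $\frac{1495871117}{7309955220} \approx 0.20463$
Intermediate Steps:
$v = \frac{1}{7}$ ($v = - \frac{\left(-2\right) \frac{1}{2}}{7} = \left(- \frac{1}{7}\right) \left(-1\right) = \frac{1}{7} \approx 0.14286$)
$c = 1$
$q{\left(k,r \right)} = - \frac{k}{2}$
$j{\left(N,O \right)} = 3 + O - \frac{N}{2}$ ($j{\left(N,O \right)} = 3 - \left(\frac{N}{2} - O\right) = 3 + O - \frac{N}{2}$)
$R{\left(l,h \right)} = \frac{167 h}{2}$ ($R{\left(l,h \right)} = - \frac{\left(-167\right) h}{2} = \frac{167 h}{2}$)
$- \frac{7972}{-38145} + \frac{R{\left(88,j{\left(13,c \right)} \right)}}{47909} = - \frac{7972}{-38145} + \frac{\frac{167}{2} \left(3 + 1 - \frac{13}{2}\right)}{47909} = \left(-7972\right) \left(- \frac{1}{38145}\right) + \frac{167 \left(3 + 1 - \frac{13}{2}\right)}{2} \cdot \frac{1}{47909} = \frac{7972}{38145} + \frac{167}{2} \left(- \frac{5}{2}\right) \frac{1}{47909} = \frac{7972}{38145} - \frac{835}{191636} = \frac{1495871117}{7309955220}$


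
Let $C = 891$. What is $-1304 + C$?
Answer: $-413$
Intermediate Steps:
$-1304 + C = -1304 + 891 = -413$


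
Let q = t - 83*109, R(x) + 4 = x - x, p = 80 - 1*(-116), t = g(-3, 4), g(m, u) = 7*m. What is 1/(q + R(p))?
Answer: -1/9072 ≈ -0.00011023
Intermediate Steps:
t = -21 (t = 7*(-3) = -21)
p = 196 (p = 80 + 116 = 196)
R(x) = -4 (R(x) = -4 + (x - x) = -4 + 0 = -4)
q = -9068 (q = -21 - 83*109 = -21 - 9047 = -9068)
1/(q + R(p)) = 1/(-9068 - 4) = 1/(-9072) = -1/9072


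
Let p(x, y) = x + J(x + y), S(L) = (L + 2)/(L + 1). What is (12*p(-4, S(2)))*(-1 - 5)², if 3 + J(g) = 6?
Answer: -432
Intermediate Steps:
J(g) = 3 (J(g) = -3 + 6 = 3)
S(L) = (2 + L)/(1 + L)
p(x, y) = 3 + x (p(x, y) = x + 3 = 3 + x)
(12*p(-4, S(2)))*(-1 - 5)² = (12*(3 - 4))*(-1 - 5)² = (12*(-1))*(-6)² = -12*36 = -432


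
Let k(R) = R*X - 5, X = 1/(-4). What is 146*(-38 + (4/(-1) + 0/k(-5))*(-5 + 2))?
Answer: -3796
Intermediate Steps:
X = -1/4 ≈ -0.25000
k(R) = -5 - R/4 (k(R) = R*(-1/4) - 5 = -R/4 - 5 = -5 - R/4)
146*(-38 + (4/(-1) + 0/k(-5))*(-5 + 2)) = 146*(-38 + (4/(-1) + 0/(-5 - 1/4*(-5)))*(-5 + 2)) = 146*(-38 + (4*(-1) + 0/(-5 + 5/4))*(-3)) = 146*(-38 + (-4 + 0/(-15/4))*(-3)) = 146*(-38 + (-4 + 0*(-4/15))*(-3)) = 146*(-38 + (-4 + 0)*(-3)) = 146*(-38 - 4*(-3)) = 146*(-38 + 12) = 146*(-26) = -3796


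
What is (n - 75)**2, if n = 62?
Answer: 169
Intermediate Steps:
(n - 75)**2 = (62 - 75)**2 = (-13)**2 = 169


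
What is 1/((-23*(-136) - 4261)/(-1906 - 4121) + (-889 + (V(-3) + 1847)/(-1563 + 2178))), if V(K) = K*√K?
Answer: -29793299235/26391165471268 + 492205*I*√3/79173496413804 ≈ -0.0011289 + 1.0768e-8*I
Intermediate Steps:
V(K) = K^(3/2)
1/((-23*(-136) - 4261)/(-1906 - 4121) + (-889 + (V(-3) + 1847)/(-1563 + 2178))) = 1/((-23*(-136) - 4261)/(-1906 - 4121) + (-889 + ((-3)^(3/2) + 1847)/(-1563 + 2178))) = 1/((3128 - 4261)/(-6027) + (-889 + (-3*I*√3 + 1847)/615)) = 1/(-1133*(-1/6027) + (-889 + (1847 - 3*I*√3)*(1/615))) = 1/(1133/6027 + (-889 + (1847/615 - I*√3/205))) = 1/(1133/6027 + (-544888/615 - I*√3/205)) = 1/(-8897949/10045 - I*√3/205)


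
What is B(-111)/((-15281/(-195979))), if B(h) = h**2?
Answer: 9323001/59 ≈ 1.5802e+5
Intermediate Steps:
B(-111)/((-15281/(-195979))) = (-111)**2/((-15281/(-195979))) = 12321/((-15281*(-1/195979))) = 12321/(2183/27997) = 12321*(27997/2183) = 9323001/59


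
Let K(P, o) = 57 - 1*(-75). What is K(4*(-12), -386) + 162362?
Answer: 162494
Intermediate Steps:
K(P, o) = 132 (K(P, o) = 57 + 75 = 132)
K(4*(-12), -386) + 162362 = 132 + 162362 = 162494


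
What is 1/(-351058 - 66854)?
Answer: -1/417912 ≈ -2.3928e-6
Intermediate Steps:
1/(-351058 - 66854) = 1/(-417912) = -1/417912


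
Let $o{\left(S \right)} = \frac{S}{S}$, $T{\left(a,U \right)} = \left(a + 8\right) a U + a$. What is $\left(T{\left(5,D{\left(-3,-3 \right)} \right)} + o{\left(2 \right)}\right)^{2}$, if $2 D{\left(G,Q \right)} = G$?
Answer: $\frac{33489}{4} \approx 8372.3$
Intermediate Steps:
$D{\left(G,Q \right)} = \frac{G}{2}$
$T{\left(a,U \right)} = a + U a \left(8 + a\right)$ ($T{\left(a,U \right)} = \left(8 + a\right) a U + a = a \left(8 + a\right) U + a = U a \left(8 + a\right) + a = a + U a \left(8 + a\right)$)
$o{\left(S \right)} = 1$
$\left(T{\left(5,D{\left(-3,-3 \right)} \right)} + o{\left(2 \right)}\right)^{2} = \left(5 \left(1 + 8 \cdot \frac{1}{2} \left(-3\right) + \frac{1}{2} \left(-3\right) 5\right) + 1\right)^{2} = \left(5 \left(1 + 8 \left(- \frac{3}{2}\right) - \frac{15}{2}\right) + 1\right)^{2} = \left(5 \left(1 - 12 - \frac{15}{2}\right) + 1\right)^{2} = \left(5 \left(- \frac{37}{2}\right) + 1\right)^{2} = \left(- \frac{185}{2} + 1\right)^{2} = \left(- \frac{183}{2}\right)^{2} = \frac{33489}{4}$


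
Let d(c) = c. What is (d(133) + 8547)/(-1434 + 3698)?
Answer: 1085/283 ≈ 3.8339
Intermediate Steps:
(d(133) + 8547)/(-1434 + 3698) = (133 + 8547)/(-1434 + 3698) = 8680/2264 = 8680*(1/2264) = 1085/283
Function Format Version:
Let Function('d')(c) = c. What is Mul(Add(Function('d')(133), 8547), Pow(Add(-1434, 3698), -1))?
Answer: Rational(1085, 283) ≈ 3.8339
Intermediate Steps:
Mul(Add(Function('d')(133), 8547), Pow(Add(-1434, 3698), -1)) = Mul(Add(133, 8547), Pow(Add(-1434, 3698), -1)) = Mul(8680, Pow(2264, -1)) = Mul(8680, Rational(1, 2264)) = Rational(1085, 283)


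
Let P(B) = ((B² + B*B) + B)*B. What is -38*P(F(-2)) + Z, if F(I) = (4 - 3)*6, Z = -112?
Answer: -17896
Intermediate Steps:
F(I) = 6 (F(I) = 1*6 = 6)
P(B) = B*(B + 2*B²) (P(B) = ((B² + B²) + B)*B = (2*B² + B)*B = (B + 2*B²)*B = B*(B + 2*B²))
-38*P(F(-2)) + Z = -38*6²*(1 + 2*6) - 112 = -1368*(1 + 12) - 112 = -1368*13 - 112 = -38*468 - 112 = -17784 - 112 = -17896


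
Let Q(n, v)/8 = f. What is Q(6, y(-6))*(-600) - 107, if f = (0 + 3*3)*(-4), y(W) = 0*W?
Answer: 172693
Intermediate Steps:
y(W) = 0
f = -36 (f = (0 + 9)*(-4) = 9*(-4) = -36)
Q(n, v) = -288 (Q(n, v) = 8*(-36) = -288)
Q(6, y(-6))*(-600) - 107 = -288*(-600) - 107 = 172800 - 107 = 172693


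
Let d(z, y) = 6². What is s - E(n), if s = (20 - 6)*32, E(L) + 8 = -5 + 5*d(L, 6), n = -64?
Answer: 281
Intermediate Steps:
d(z, y) = 36
E(L) = 167 (E(L) = -8 + (-5 + 5*36) = -8 + (-5 + 180) = -8 + 175 = 167)
s = 448 (s = 14*32 = 448)
s - E(n) = 448 - 1*167 = 448 - 167 = 281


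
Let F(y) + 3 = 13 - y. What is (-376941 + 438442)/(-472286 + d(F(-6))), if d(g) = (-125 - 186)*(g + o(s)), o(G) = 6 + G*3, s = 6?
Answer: -5591/44066 ≈ -0.12688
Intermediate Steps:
o(G) = 6 + 3*G
F(y) = 10 - y (F(y) = -3 + (13 - y) = 10 - y)
d(g) = -7464 - 311*g (d(g) = (-125 - 186)*(g + (6 + 3*6)) = -311*(g + (6 + 18)) = -311*(g + 24) = -311*(24 + g) = -7464 - 311*g)
(-376941 + 438442)/(-472286 + d(F(-6))) = (-376941 + 438442)/(-472286 + (-7464 - 311*(10 - 1*(-6)))) = 61501/(-472286 + (-7464 - 311*(10 + 6))) = 61501/(-472286 + (-7464 - 311*16)) = 61501/(-472286 + (-7464 - 4976)) = 61501/(-472286 - 12440) = 61501/(-484726) = 61501*(-1/484726) = -5591/44066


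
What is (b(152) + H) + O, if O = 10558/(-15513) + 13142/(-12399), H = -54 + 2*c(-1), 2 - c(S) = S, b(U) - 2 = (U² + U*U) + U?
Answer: 989773707470/21371743 ≈ 46312.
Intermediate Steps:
b(U) = 2 + U + 2*U² (b(U) = 2 + ((U² + U*U) + U) = 2 + ((U² + U²) + U) = 2 + (2*U² + U) = 2 + (U + 2*U²) = 2 + U + 2*U²)
c(S) = 2 - S
H = -48 (H = -54 + 2*(2 - 1*(-1)) = -54 + 2*(2 + 1) = -54 + 2*3 = -54 + 6 = -48)
O = -37197832/21371743 (O = 10558*(-1/15513) + 13142*(-1/12399) = -10558/15513 - 13142/12399 = -37197832/21371743 ≈ -1.7405)
(b(152) + H) + O = ((2 + 152 + 2*152²) - 48) - 37197832/21371743 = ((2 + 152 + 2*23104) - 48) - 37197832/21371743 = ((2 + 152 + 46208) - 48) - 37197832/21371743 = (46362 - 48) - 37197832/21371743 = 46314 - 37197832/21371743 = 989773707470/21371743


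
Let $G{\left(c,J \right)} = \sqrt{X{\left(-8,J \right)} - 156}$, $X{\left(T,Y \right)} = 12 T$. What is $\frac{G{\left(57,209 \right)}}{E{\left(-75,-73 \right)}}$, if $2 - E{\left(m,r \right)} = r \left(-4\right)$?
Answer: $- \frac{3 i \sqrt{7}}{145} \approx - 0.05474 i$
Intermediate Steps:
$E{\left(m,r \right)} = 2 + 4 r$ ($E{\left(m,r \right)} = 2 - r \left(-4\right) = 2 - - 4 r = 2 + 4 r$)
$G{\left(c,J \right)} = 6 i \sqrt{7}$ ($G{\left(c,J \right)} = \sqrt{12 \left(-8\right) - 156} = \sqrt{-96 - 156} = \sqrt{-252} = 6 i \sqrt{7}$)
$\frac{G{\left(57,209 \right)}}{E{\left(-75,-73 \right)}} = \frac{6 i \sqrt{7}}{2 + 4 \left(-73\right)} = \frac{6 i \sqrt{7}}{2 - 292} = \frac{6 i \sqrt{7}}{-290} = 6 i \sqrt{7} \left(- \frac{1}{290}\right) = - \frac{3 i \sqrt{7}}{145}$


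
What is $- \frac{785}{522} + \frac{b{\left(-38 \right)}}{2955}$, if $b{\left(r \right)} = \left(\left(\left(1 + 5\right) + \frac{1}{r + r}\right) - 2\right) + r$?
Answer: $- \frac{5921489}{3907692} \approx -1.5153$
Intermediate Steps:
$b{\left(r \right)} = 4 + r + \frac{1}{2 r}$ ($b{\left(r \right)} = \left(\left(6 + \frac{1}{2 r}\right) - 2\right) + r = \left(4 + \frac{1}{2 r}\right) + r = 4 + r + \frac{1}{2 r}$)
$- \frac{785}{522} + \frac{b{\left(-38 \right)}}{2955} = - \frac{785}{522} + \frac{4 - 38 + \frac{1}{2 \left(-38\right)}}{2955} = \left(-785\right) \frac{1}{522} + \left(4 - 38 + \frac{1}{2} \left(- \frac{1}{38}\right)\right) \frac{1}{2955} = - \frac{785}{522} + \left(4 - 38 - \frac{1}{76}\right) \frac{1}{2955} = - \frac{785}{522} - \frac{517}{44916} = - \frac{5921489}{3907692}$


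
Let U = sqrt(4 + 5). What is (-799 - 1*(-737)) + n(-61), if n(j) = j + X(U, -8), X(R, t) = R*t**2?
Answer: 69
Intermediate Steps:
U = 3 (U = sqrt(9) = 3)
n(j) = 192 + j (n(j) = j + 3*(-8)**2 = j + 3*64 = j + 192 = 192 + j)
(-799 - 1*(-737)) + n(-61) = (-799 - 1*(-737)) + (192 - 61) = (-799 + 737) + 131 = -62 + 131 = 69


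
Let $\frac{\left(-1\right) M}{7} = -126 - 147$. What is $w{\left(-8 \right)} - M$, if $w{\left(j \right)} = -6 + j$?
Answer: $-1925$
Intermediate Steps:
$M = 1911$ ($M = - 7 \left(-126 - 147\right) = \left(-7\right) \left(-273\right) = 1911$)
$w{\left(-8 \right)} - M = \left(-6 - 8\right) - 1911 = -14 - 1911 = -1925$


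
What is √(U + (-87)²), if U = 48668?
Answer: √56237 ≈ 237.14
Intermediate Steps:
√(U + (-87)²) = √(48668 + (-87)²) = √(48668 + 7569) = √56237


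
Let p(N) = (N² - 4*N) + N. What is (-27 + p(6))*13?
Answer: -117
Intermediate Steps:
p(N) = N² - 3*N
(-27 + p(6))*13 = (-27 + 6*(-3 + 6))*13 = (-27 + 6*3)*13 = (-27 + 18)*13 = -9*13 = -117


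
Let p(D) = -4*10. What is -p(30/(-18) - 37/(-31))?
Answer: 40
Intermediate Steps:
p(D) = -40
-p(30/(-18) - 37/(-31)) = -1*(-40) = 40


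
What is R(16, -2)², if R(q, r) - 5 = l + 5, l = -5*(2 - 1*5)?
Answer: 625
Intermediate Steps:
l = 15 (l = -5*(2 - 5) = -5*(-3) = 15)
R(q, r) = 25 (R(q, r) = 5 + (15 + 5) = 5 + 20 = 25)
R(16, -2)² = 25² = 625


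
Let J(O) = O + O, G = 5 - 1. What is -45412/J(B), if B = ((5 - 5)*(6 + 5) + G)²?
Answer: -11353/8 ≈ -1419.1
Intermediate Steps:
G = 4
B = 16 (B = ((5 - 5)*(6 + 5) + 4)² = (0*11 + 4)² = (0 + 4)² = 4² = 16)
J(O) = 2*O
-45412/J(B) = -45412/(2*16) = -45412/32 = -45412*1/32 = -11353/8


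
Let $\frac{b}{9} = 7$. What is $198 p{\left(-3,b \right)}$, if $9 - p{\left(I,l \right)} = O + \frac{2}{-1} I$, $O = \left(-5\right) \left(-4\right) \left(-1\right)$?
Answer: $4554$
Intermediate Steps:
$O = -20$ ($O = 20 \left(-1\right) = -20$)
$b = 63$ ($b = 9 \cdot 7 = 63$)
$p{\left(I,l \right)} = 29 + 2 I$ ($p{\left(I,l \right)} = 9 - \left(-20 + \frac{2}{-1} I\right) = 9 - \left(-20 + 2 \left(-1\right) I\right) = 9 - \left(-20 - 2 I\right) = 9 + \left(20 + 2 I\right) = 29 + 2 I$)
$198 p{\left(-3,b \right)} = 198 \left(29 + 2 \left(-3\right)\right) = 198 \left(29 - 6\right) = 198 \cdot 23 = 4554$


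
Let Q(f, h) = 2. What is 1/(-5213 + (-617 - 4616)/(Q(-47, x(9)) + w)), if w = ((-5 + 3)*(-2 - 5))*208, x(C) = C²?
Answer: -2914/15195915 ≈ -0.00019176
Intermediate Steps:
w = 2912 (w = -2*(-7)*208 = 14*208 = 2912)
1/(-5213 + (-617 - 4616)/(Q(-47, x(9)) + w)) = 1/(-5213 + (-617 - 4616)/(2 + 2912)) = 1/(-5213 - 5233/2914) = 1/(-15195915/2914) = -2914/15195915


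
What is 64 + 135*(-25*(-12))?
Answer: 40564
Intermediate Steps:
64 + 135*(-25*(-12)) = 64 + 135*300 = 64 + 40500 = 40564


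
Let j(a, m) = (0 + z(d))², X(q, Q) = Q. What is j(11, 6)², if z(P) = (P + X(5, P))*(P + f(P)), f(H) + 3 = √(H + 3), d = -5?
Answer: 33320000 - 19840000*I*√2 ≈ 3.332e+7 - 2.8058e+7*I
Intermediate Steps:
f(H) = -3 + √(3 + H) (f(H) = -3 + √(H + 3) = -3 + √(3 + H))
z(P) = 2*P*(-3 + P + √(3 + P)) (z(P) = (P + P)*(P + (-3 + √(3 + P))) = (2*P)*(-3 + P + √(3 + P)) = 2*P*(-3 + P + √(3 + P)))
j(a, m) = (80 - 10*I*√2)² (j(a, m) = (0 + 2*(-5)*(-3 - 5 + √(3 - 5)))² = (0 + 2*(-5)*(-3 - 5 + √(-2)))² = (0 + 2*(-5)*(-3 - 5 + I*√2))² = (0 + 2*(-5)*(-8 + I*√2))² = (0 + (80 - 10*I*√2))² = (80 - 10*I*√2)²)
j(11, 6)² = (6200 - 1600*I*√2)²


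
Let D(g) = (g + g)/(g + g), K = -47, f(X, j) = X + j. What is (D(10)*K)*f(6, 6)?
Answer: -564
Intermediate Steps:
D(g) = 1 (D(g) = (2*g)/((2*g)) = (2*g)*(1/(2*g)) = 1)
(D(10)*K)*f(6, 6) = (1*(-47))*(6 + 6) = -47*12 = -564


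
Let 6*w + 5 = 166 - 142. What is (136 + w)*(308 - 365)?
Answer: -15865/2 ≈ -7932.5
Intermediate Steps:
w = 19/6 (w = -⅚ + (166 - 142)/6 = -⅚ + (⅙)*24 = -⅚ + 4 = 19/6 ≈ 3.1667)
(136 + w)*(308 - 365) = (136 + 19/6)*(308 - 365) = (835/6)*(-57) = -15865/2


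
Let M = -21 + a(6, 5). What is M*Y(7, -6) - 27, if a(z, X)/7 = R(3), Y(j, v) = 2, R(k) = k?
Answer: -27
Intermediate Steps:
a(z, X) = 21 (a(z, X) = 7*3 = 21)
M = 0 (M = -21 + 21 = 0)
M*Y(7, -6) - 27 = 0*2 - 27 = 0 - 27 = -27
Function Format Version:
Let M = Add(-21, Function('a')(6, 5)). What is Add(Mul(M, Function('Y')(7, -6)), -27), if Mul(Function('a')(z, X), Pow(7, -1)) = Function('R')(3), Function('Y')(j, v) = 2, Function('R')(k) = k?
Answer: -27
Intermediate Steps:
Function('a')(z, X) = 21 (Function('a')(z, X) = Mul(7, 3) = 21)
M = 0 (M = Add(-21, 21) = 0)
Add(Mul(M, Function('Y')(7, -6)), -27) = Add(Mul(0, 2), -27) = Add(0, -27) = -27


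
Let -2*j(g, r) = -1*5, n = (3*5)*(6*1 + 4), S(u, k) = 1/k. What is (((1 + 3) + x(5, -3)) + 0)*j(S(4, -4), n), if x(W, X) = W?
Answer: 45/2 ≈ 22.500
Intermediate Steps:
n = 150 (n = 15*(6 + 4) = 15*10 = 150)
j(g, r) = 5/2 (j(g, r) = -(-1)*5/2 = -½*(-5) = 5/2)
(((1 + 3) + x(5, -3)) + 0)*j(S(4, -4), n) = (((1 + 3) + 5) + 0)*(5/2) = ((4 + 5) + 0)*(5/2) = (9 + 0)*(5/2) = 9*(5/2) = 45/2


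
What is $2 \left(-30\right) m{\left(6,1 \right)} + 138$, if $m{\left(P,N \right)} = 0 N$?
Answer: $138$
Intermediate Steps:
$m{\left(P,N \right)} = 0$
$2 \left(-30\right) m{\left(6,1 \right)} + 138 = 2 \left(-30\right) 0 + 138 = \left(-60\right) 0 + 138 = 0 + 138 = 138$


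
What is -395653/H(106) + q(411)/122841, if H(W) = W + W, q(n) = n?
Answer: -16200774347/8680764 ≈ -1866.3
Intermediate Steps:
H(W) = 2*W
-395653/H(106) + q(411)/122841 = -395653/(2*106) + 411/122841 = -395653/212 + 411*(1/122841) = -395653*1/212 + 137/40947 = -395653/212 + 137/40947 = -16200774347/8680764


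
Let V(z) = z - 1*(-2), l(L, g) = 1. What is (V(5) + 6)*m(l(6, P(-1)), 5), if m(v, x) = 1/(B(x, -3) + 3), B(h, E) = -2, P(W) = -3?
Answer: 13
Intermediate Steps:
V(z) = 2 + z (V(z) = z + 2 = 2 + z)
m(v, x) = 1 (m(v, x) = 1/(-2 + 3) = 1/1 = 1)
(V(5) + 6)*m(l(6, P(-1)), 5) = ((2 + 5) + 6)*1 = (7 + 6)*1 = 13*1 = 13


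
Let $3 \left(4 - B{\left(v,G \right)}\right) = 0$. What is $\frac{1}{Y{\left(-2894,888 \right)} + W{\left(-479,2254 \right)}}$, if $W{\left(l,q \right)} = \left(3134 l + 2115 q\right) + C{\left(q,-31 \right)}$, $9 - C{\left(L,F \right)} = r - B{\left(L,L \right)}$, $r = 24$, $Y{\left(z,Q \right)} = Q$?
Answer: $\frac{1}{3266901} \approx 3.061 \cdot 10^{-7}$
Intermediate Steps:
$B{\left(v,G \right)} = 4$ ($B{\left(v,G \right)} = 4 - 0 = 4 + 0 = 4$)
$C{\left(L,F \right)} = -11$ ($C{\left(L,F \right)} = 9 - \left(24 - 4\right) = 9 - 20 = -11$)
$W{\left(l,q \right)} = -11 + 2115 q + 3134 l$ ($W{\left(l,q \right)} = \left(3134 l + 2115 q\right) - 11 = \left(2115 q + 3134 l\right) - 11 = -11 + 2115 q + 3134 l$)
$\frac{1}{Y{\left(-2894,888 \right)} + W{\left(-479,2254 \right)}} = \frac{1}{888 + \left(-11 + 2115 \cdot 2254 + 3134 \left(-479\right)\right)} = \frac{1}{888 - -3266013} = \frac{1}{888 + 3266013} = \frac{1}{3266901}$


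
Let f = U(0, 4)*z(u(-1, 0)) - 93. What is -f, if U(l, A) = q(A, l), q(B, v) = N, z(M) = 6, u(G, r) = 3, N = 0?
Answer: 93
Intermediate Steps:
q(B, v) = 0
U(l, A) = 0
f = -93 (f = 0*6 - 93 = 0 - 93 = -93)
-f = -1*(-93) = 93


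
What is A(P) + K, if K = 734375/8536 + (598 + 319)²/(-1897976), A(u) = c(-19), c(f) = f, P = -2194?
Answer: 67426684807/1012570196 ≈ 66.590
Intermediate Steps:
A(u) = -19
K = 86665518531/1012570196 (K = 734375*(1/8536) + 917²*(-1/1897976) = 734375/8536 + 840889*(-1/1897976) = 734375/8536 - 840889/1897976 = 86665518531/1012570196 ≈ 85.590)
A(P) + K = -19 + 86665518531/1012570196 = 67426684807/1012570196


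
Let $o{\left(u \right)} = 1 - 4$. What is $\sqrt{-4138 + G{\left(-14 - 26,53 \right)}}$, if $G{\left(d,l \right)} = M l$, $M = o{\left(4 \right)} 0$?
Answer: $i \sqrt{4138} \approx 64.327 i$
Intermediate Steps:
$o{\left(u \right)} = -3$
$M = 0$ ($M = \left(-3\right) 0 = 0$)
$G{\left(d,l \right)} = 0$ ($G{\left(d,l \right)} = 0 l = 0$)
$\sqrt{-4138 + G{\left(-14 - 26,53 \right)}} = \sqrt{-4138 + 0} = \sqrt{-4138} = i \sqrt{4138}$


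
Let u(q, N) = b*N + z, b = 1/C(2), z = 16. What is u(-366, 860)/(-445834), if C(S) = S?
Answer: -223/222917 ≈ -0.0010004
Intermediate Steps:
b = 1/2 ≈ 0.50000
u(q, N) = 16 + N/2 (u(q, N) = N/2 + 16 = 16 + N/2)
u(-366, 860)/(-445834) = (16 + (1/2)*860)/(-445834) = (16 + 430)*(-1/445834) = 446*(-1/445834) = -223/222917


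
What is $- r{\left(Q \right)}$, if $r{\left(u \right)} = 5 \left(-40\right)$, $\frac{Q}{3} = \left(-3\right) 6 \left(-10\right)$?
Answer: $200$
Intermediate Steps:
$Q = 540$ ($Q = 3 \left(-3\right) 6 \left(-10\right) = 3 \left(\left(-18\right) \left(-10\right)\right) = 3 \cdot 180 = 540$)
$r{\left(u \right)} = -200$
$- r{\left(Q \right)} = \left(-1\right) \left(-200\right) = 200$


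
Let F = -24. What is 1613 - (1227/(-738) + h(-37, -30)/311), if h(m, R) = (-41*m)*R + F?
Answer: 134732741/76506 ≈ 1761.1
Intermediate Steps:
h(m, R) = -24 - 41*R*m (h(m, R) = (-41*m)*R - 24 = -41*R*m - 24 = -24 - 41*R*m)
1613 - (1227/(-738) + h(-37, -30)/311) = 1613 - (1227/(-738) + (-24 - 41*(-30)*(-37))/311) = 1613 - (1227*(-1/738) + (-24 - 45510)*(1/311)) = 1613 - (-409/246 - 45534*1/311) = 1613 - (-409/246 - 45534/311) = 1613 - 1*(-11328563/76506) = 1613 + 11328563/76506 = 134732741/76506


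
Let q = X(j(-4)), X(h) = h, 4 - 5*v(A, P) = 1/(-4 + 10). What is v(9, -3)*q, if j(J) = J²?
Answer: 184/15 ≈ 12.267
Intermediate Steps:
v(A, P) = 23/30 (v(A, P) = ⅘ - 1/(5*(-4 + 10)) = ⅘ - ⅕/6 = ⅘ - ⅕*⅙ = ⅘ - 1/30 = 23/30)
q = 16 (q = (-4)² = 16)
v(9, -3)*q = (23/30)*16 = 184/15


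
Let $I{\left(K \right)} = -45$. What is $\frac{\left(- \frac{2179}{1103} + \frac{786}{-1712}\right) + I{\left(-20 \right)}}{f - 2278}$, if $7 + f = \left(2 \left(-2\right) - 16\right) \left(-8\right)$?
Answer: $\frac{44786263}{2006357000} \approx 0.022322$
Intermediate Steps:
$f = 153$ ($f = -7 + \left(2 \left(-2\right) - 16\right) \left(-8\right) = -7 + \left(-4 - 16\right) \left(-8\right) = -7 - -160 = -7 + 160 = 153$)
$\frac{\left(- \frac{2179}{1103} + \frac{786}{-1712}\right) + I{\left(-20 \right)}}{f - 2278} = \frac{\left(- \frac{2179}{1103} + \frac{786}{-1712}\right) - 45}{153 - 2278} = \frac{\left(\left(-2179\right) \frac{1}{1103} + 786 \left(- \frac{1}{1712}\right)\right) - 45}{-2125} = \left(\left(- \frac{2179}{1103} - \frac{393}{856}\right) - 45\right) \left(- \frac{1}{2125}\right) = \left(- \frac{2298703}{944168} - 45\right) \left(- \frac{1}{2125}\right) = \left(- \frac{44786263}{944168}\right) \left(- \frac{1}{2125}\right) = \frac{44786263}{2006357000}$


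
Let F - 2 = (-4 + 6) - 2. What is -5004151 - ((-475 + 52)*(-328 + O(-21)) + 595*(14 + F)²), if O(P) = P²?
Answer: -5108672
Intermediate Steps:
F = 2 (F = 2 + ((-4 + 6) - 2) = 2 + (2 - 2) = 2 + 0 = 2)
-5004151 - ((-475 + 52)*(-328 + O(-21)) + 595*(14 + F)²) = -5004151 - ((-475 + 52)*(-328 + (-21)²) + 595*(14 + 2)²) = -5004151 - (-423*(-328 + 441) + 595*16²) = -5004151 - (-423*113 + 595*256) = -5004151 - (-47799 + 152320) = -5004151 - 1*104521 = -5004151 - 104521 = -5108672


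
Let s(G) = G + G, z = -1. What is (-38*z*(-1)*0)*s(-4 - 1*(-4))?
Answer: 0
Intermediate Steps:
s(G) = 2*G
(-38*z*(-1)*0)*s(-4 - 1*(-4)) = (-38*(-1*(-1))*0)*(2*(-4 - 1*(-4))) = (-38*0)*(2*(-4 + 4)) = (-38*0)*(2*0) = 0*0 = 0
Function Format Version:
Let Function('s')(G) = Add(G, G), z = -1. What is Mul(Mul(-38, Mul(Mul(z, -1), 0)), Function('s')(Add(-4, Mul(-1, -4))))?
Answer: 0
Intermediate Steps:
Function('s')(G) = Mul(2, G)
Mul(Mul(-38, Mul(Mul(z, -1), 0)), Function('s')(Add(-4, Mul(-1, -4)))) = Mul(Mul(-38, Mul(Mul(-1, -1), 0)), Mul(2, Add(-4, Mul(-1, -4)))) = Mul(Mul(-38, Mul(1, 0)), Mul(2, Add(-4, 4))) = Mul(Mul(-38, 0), Mul(2, 0)) = Mul(0, 0) = 0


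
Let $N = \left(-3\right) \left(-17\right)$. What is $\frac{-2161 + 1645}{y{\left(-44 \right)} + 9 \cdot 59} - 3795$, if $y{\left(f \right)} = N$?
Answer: $- \frac{368201}{97} \approx -3795.9$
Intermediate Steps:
$N = 51$
$y{\left(f \right)} = 51$
$\frac{-2161 + 1645}{y{\left(-44 \right)} + 9 \cdot 59} - 3795 = \frac{-2161 + 1645}{51 + 9 \cdot 59} - 3795 = - \frac{516}{51 + 531} - 3795 = - \frac{516}{582} - 3795 = \left(-516\right) \frac{1}{582} - 3795 = - \frac{86}{97} - 3795 = - \frac{368201}{97}$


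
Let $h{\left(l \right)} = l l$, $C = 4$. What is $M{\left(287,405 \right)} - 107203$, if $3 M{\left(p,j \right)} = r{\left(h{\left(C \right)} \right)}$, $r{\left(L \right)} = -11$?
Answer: $- \frac{321620}{3} \approx -1.0721 \cdot 10^{5}$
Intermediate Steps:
$h{\left(l \right)} = l^{2}$
$M{\left(p,j \right)} = - \frac{11}{3}$ ($M{\left(p,j \right)} = \frac{1}{3} \left(-11\right) = - \frac{11}{3}$)
$M{\left(287,405 \right)} - 107203 = - \frac{11}{3} - 107203 = - \frac{321620}{3}$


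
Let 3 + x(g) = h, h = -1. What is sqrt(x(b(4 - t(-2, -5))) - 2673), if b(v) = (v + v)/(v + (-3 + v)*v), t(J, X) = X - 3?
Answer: I*sqrt(2677) ≈ 51.74*I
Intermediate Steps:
t(J, X) = -3 + X
b(v) = 2*v/(v + v*(-3 + v)) (b(v) = (2*v)/(v + v*(-3 + v)) = 2*v/(v + v*(-3 + v)))
x(g) = -4 (x(g) = -3 - 1 = -4)
sqrt(x(b(4 - t(-2, -5))) - 2673) = sqrt(-4 - 2673) = sqrt(-2677) = I*sqrt(2677)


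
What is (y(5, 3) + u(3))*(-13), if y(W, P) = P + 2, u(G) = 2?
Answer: -91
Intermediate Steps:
y(W, P) = 2 + P
(y(5, 3) + u(3))*(-13) = ((2 + 3) + 2)*(-13) = (5 + 2)*(-13) = 7*(-13) = -91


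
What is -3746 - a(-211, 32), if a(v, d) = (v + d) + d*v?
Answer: 3185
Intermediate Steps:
a(v, d) = d + v + d*v (a(v, d) = (d + v) + d*v = d + v + d*v)
-3746 - a(-211, 32) = -3746 - (32 - 211 + 32*(-211)) = -3746 - (32 - 211 - 6752) = -3746 - 1*(-6931) = -3746 + 6931 = 3185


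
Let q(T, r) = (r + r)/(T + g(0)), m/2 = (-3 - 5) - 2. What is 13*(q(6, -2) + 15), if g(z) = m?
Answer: 1391/7 ≈ 198.71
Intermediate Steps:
m = -20 (m = 2*((-3 - 5) - 2) = 2*(-8 - 2) = 2*(-10) = -20)
g(z) = -20
q(T, r) = 2*r/(-20 + T) (q(T, r) = (r + r)/(T - 20) = (2*r)/(-20 + T) = 2*r/(-20 + T))
13*(q(6, -2) + 15) = 13*(2*(-2)/(-20 + 6) + 15) = 13*(2*(-2)/(-14) + 15) = 13*(2*(-2)*(-1/14) + 15) = 13*(2/7 + 15) = 13*(107/7) = 1391/7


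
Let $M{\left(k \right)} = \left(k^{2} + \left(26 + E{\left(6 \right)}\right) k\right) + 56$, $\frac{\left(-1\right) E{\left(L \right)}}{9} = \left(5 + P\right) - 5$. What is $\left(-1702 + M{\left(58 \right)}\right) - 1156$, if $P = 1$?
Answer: $1548$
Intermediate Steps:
$E{\left(L \right)} = -9$ ($E{\left(L \right)} = - 9 \left(\left(5 + 1\right) - 5\right) = - 9 \left(6 - 5\right) = \left(-9\right) 1 = -9$)
$M{\left(k \right)} = 56 + k^{2} + 17 k$ ($M{\left(k \right)} = \left(k^{2} + \left(26 - 9\right) k\right) + 56 = \left(k^{2} + 17 k\right) + 56 = 56 + k^{2} + 17 k$)
$\left(-1702 + M{\left(58 \right)}\right) - 1156 = \left(-1702 + \left(56 + 58^{2} + 17 \cdot 58\right)\right) - 1156 = \left(-1702 + \left(56 + 3364 + 986\right)\right) - 1156 = \left(-1702 + 4406\right) - 1156 = 2704 - 1156 = 1548$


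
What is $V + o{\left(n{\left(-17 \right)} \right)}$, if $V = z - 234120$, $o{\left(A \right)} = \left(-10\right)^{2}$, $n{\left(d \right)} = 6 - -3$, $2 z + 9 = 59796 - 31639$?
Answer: $-219946$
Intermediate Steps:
$z = 14074$ ($z = - \frac{9}{2} + \frac{59796 - 31639}{2} = - \frac{9}{2} + \frac{1}{2} \cdot 28157 = - \frac{9}{2} + \frac{28157}{2} = 14074$)
$n{\left(d \right)} = 9$ ($n{\left(d \right)} = 6 + 3 = 9$)
$o{\left(A \right)} = 100$
$V = -220046$ ($V = 14074 - 234120 = -220046$)
$V + o{\left(n{\left(-17 \right)} \right)} = -220046 + 100 = -219946$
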